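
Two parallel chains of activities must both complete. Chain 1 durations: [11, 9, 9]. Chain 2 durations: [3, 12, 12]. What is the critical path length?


Path A total = 11 + 9 + 9 = 29
Path B total = 3 + 12 + 12 = 27
Critical path = longest path = max(29, 27) = 29

29


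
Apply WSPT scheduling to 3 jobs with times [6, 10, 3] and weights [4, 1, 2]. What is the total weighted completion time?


Compute p/w ratios and sort ascending (WSPT): [(6, 4), (3, 2), (10, 1)]
Compute weighted completion times:
  Job (p=6,w=4): C=6, w*C=4*6=24
  Job (p=3,w=2): C=9, w*C=2*9=18
  Job (p=10,w=1): C=19, w*C=1*19=19
Total weighted completion time = 61

61


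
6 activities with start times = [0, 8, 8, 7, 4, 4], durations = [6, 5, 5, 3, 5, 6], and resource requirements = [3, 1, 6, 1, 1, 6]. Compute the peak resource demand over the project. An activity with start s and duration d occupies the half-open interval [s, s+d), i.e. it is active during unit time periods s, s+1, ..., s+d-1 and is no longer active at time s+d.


Each activity i is active on [start_i, start_i + duration_i).
Compute total resource usage per time slot:
  t=0: active resources = [3], total = 3
  t=1: active resources = [3], total = 3
  t=2: active resources = [3], total = 3
  t=3: active resources = [3], total = 3
  t=4: active resources = [3, 1, 6], total = 10
  t=5: active resources = [3, 1, 6], total = 10
  t=6: active resources = [1, 6], total = 7
  t=7: active resources = [1, 1, 6], total = 8
  t=8: active resources = [1, 6, 1, 1, 6], total = 15
  t=9: active resources = [1, 6, 1, 6], total = 14
  t=10: active resources = [1, 6], total = 7
  t=11: active resources = [1, 6], total = 7
  t=12: active resources = [1, 6], total = 7
Peak resource demand = 15

15


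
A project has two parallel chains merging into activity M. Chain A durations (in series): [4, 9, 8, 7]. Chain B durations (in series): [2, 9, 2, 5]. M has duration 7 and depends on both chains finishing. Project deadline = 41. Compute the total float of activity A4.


Forward pass: ES(A4) = sum of predecessors on chain A = 21
EF = ES + duration = 21 + 7 = 28
Backward pass: LF(M) = deadline = 41; LS(M) = 41 - 7 = 34
LF(A4) = LS(M) - sum(successors on chain A) = 34 - 0 = 34
LS = LF - duration = 34 - 7 = 27
Total float = LS - ES = 27 - 21 = 6

6


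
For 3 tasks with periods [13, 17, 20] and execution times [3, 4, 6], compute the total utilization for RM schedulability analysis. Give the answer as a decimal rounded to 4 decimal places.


Compute individual utilizations (exact fractions):
  Task 1: C/T = 3/13 (approx. 0.2308)
  Task 2: C/T = 4/17 (approx. 0.2353)
  Task 3: C/T = 6/20 = 3/10 (approx. 0.3)
Total utilization U = 3/13 + 4/17 + 3/10 = 1693/2210
Rounded to 4 decimal places: U = 0.7661
RM (Liu & Layland) bound for 3 tasks = 0.779763; compare with U = 1693/2210 (approx. 0.766063)
U <= bound, so schedulable by RM sufficient condition.

0.7661


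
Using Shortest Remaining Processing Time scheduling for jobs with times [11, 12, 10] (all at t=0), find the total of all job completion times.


Since all jobs arrive at t=0, SRPT equals SPT ordering.
SPT order: [10, 11, 12]
Completion times:
  Job 1: p=10, C=10
  Job 2: p=11, C=21
  Job 3: p=12, C=33
Total completion time = 10 + 21 + 33 = 64

64


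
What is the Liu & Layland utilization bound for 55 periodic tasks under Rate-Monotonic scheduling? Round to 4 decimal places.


Compute 2^(1/55) = 1.0126824244
Subtract 1: 1.0126824244 - 1 = 0.0126824244
Multiply by n: 55 * 0.0126824244 = 0.6975333420
Round to 4 dp: 0.6975

0.6975


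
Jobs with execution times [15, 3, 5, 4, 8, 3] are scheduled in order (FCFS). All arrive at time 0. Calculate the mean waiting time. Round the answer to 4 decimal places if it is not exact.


FCFS order (as given): [15, 3, 5, 4, 8, 3]
Waiting times:
  Job 1: wait = 0
  Job 2: wait = 15
  Job 3: wait = 18
  Job 4: wait = 23
  Job 5: wait = 27
  Job 6: wait = 35
Sum of waiting times = 118
Average waiting time = 118/6 = 19.6667

19.6667


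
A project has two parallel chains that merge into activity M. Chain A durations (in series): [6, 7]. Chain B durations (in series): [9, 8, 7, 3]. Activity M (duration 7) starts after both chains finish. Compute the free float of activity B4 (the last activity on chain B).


ES(B4) = sum of predecessors on chain B = 24
EF(B4) = ES + duration = 24 + 3 = 27
Successor of B4 is M. ES(M) = max(sum(A), sum(B)) = max(13, 27) = 27
Free float = ES(successor) - EF(current) = 27 - 27 = 0

0


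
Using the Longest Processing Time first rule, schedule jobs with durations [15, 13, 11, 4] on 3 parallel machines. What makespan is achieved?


Sort jobs in decreasing order (LPT): [15, 13, 11, 4]
Assign each job to the least loaded machine:
  Machine 1: jobs [15], load = 15
  Machine 2: jobs [13], load = 13
  Machine 3: jobs [11, 4], load = 15
Makespan = max load = 15

15


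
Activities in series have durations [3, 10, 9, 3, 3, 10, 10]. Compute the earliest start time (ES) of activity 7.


Activity 7 starts after activities 1 through 6 complete.
Predecessor durations: [3, 10, 9, 3, 3, 10]
ES = 3 + 10 + 9 + 3 + 3 + 10 = 38

38


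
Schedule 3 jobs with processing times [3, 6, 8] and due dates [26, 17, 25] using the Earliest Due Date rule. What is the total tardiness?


Sort by due date (EDD order): [(6, 17), (8, 25), (3, 26)]
Compute completion times and tardiness:
  Job 1: p=6, d=17, C=6, tardiness=max(0,6-17)=0
  Job 2: p=8, d=25, C=14, tardiness=max(0,14-25)=0
  Job 3: p=3, d=26, C=17, tardiness=max(0,17-26)=0
Total tardiness = 0

0


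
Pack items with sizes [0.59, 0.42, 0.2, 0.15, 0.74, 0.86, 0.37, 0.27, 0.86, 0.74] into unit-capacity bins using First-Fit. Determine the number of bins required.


Place items sequentially using First-Fit:
  Item 0.59 -> new Bin 1
  Item 0.42 -> new Bin 2
  Item 0.2 -> Bin 1 (now 0.79)
  Item 0.15 -> Bin 1 (now 0.94)
  Item 0.74 -> new Bin 3
  Item 0.86 -> new Bin 4
  Item 0.37 -> Bin 2 (now 0.79)
  Item 0.27 -> new Bin 5
  Item 0.86 -> new Bin 6
  Item 0.74 -> new Bin 7
Total bins used = 7

7


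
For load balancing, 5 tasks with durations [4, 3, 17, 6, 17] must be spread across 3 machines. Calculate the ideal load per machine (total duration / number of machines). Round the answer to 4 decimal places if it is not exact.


Total processing time = 4 + 3 + 17 + 6 + 17 = 47
Number of machines = 3
Ideal balanced load = 47 / 3 = 15.6667

15.6667


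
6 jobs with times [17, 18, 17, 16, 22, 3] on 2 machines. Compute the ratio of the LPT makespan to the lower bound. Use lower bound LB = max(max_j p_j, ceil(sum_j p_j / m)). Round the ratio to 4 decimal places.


LPT order: [22, 18, 17, 17, 16, 3]
Machine loads after assignment: [42, 51]
LPT makespan = 51
Lower bound = max(max_job, ceil(total/2)) = max(22, 47) = 47
Ratio = 51 / 47 = 1.0851

1.0851


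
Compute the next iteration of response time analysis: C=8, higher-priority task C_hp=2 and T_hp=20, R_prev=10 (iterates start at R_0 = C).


R_next = C + ceil(R_prev / T_hp) * C_hp
ceil(10 / 20) = ceil(0.5) = 1
Interference = 1 * 2 = 2
R_next = 8 + 2 = 10
R_next = R_prev, so the iteration has converged (response time = 10).

10


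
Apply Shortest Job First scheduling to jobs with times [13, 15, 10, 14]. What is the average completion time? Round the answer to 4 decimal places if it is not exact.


SJF order (ascending): [10, 13, 14, 15]
Completion times:
  Job 1: burst=10, C=10
  Job 2: burst=13, C=23
  Job 3: burst=14, C=37
  Job 4: burst=15, C=52
Average completion = 122/4 = 30.5

30.5


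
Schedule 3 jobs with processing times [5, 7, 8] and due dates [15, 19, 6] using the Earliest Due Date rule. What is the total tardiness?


Sort by due date (EDD order): [(8, 6), (5, 15), (7, 19)]
Compute completion times and tardiness:
  Job 1: p=8, d=6, C=8, tardiness=max(0,8-6)=2
  Job 2: p=5, d=15, C=13, tardiness=max(0,13-15)=0
  Job 3: p=7, d=19, C=20, tardiness=max(0,20-19)=1
Total tardiness = 3

3


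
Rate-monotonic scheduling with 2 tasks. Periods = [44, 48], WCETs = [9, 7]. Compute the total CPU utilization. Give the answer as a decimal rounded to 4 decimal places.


Compute individual utilizations (exact fractions):
  Task 1: C/T = 9/44 (approx. 0.2045)
  Task 2: C/T = 7/48 (approx. 0.1458)
Total utilization U = 9/44 + 7/48 = 185/528
Rounded to 4 decimal places: U = 0.3504
RM (Liu & Layland) bound for 2 tasks = 0.828427; compare with U = 185/528 (approx. 0.350379)
U <= bound, so schedulable by RM sufficient condition.

0.3504


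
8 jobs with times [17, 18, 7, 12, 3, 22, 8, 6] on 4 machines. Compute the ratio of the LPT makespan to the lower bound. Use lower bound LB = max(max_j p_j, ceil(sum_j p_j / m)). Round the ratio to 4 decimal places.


LPT order: [22, 18, 17, 12, 8, 7, 6, 3]
Machine loads after assignment: [22, 24, 24, 23]
LPT makespan = 24
Lower bound = max(max_job, ceil(total/4)) = max(22, 24) = 24
Ratio = 24 / 24 = 1.0

1.0


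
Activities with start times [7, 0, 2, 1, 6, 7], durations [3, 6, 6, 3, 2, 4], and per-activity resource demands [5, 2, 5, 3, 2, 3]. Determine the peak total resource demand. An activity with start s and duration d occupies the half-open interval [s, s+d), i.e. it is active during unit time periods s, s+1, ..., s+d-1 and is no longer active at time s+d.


Each activity i is active on [start_i, start_i + duration_i).
Compute total resource usage per time slot:
  t=0: active resources = [2], total = 2
  t=1: active resources = [2, 3], total = 5
  t=2: active resources = [2, 5, 3], total = 10
  t=3: active resources = [2, 5, 3], total = 10
  t=4: active resources = [2, 5], total = 7
  t=5: active resources = [2, 5], total = 7
  t=6: active resources = [5, 2], total = 7
  t=7: active resources = [5, 5, 2, 3], total = 15
  t=8: active resources = [5, 3], total = 8
  t=9: active resources = [5, 3], total = 8
  t=10: active resources = [3], total = 3
Peak resource demand = 15

15


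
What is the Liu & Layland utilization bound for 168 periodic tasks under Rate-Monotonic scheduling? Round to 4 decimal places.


Compute 2^(1/168) = 1.0041343992
Subtract 1: 1.0041343992 - 1 = 0.0041343992
Multiply by n: 168 * 0.0041343992 = 0.6945790656
Round to 4 dp: 0.6946

0.6946


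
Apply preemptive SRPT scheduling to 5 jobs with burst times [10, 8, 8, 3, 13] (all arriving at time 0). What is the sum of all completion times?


Since all jobs arrive at t=0, SRPT equals SPT ordering.
SPT order: [3, 8, 8, 10, 13]
Completion times:
  Job 1: p=3, C=3
  Job 2: p=8, C=11
  Job 3: p=8, C=19
  Job 4: p=10, C=29
  Job 5: p=13, C=42
Total completion time = 3 + 11 + 19 + 29 + 42 = 104

104


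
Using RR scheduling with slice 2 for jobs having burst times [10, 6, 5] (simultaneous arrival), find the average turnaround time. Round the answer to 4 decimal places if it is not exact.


Time quantum = 2
Execution trace:
  J1 runs 2 units, time = 2
  J2 runs 2 units, time = 4
  J3 runs 2 units, time = 6
  J1 runs 2 units, time = 8
  J2 runs 2 units, time = 10
  J3 runs 2 units, time = 12
  J1 runs 2 units, time = 14
  J2 runs 2 units, time = 16
  J3 runs 1 units, time = 17
  J1 runs 2 units, time = 19
  J1 runs 2 units, time = 21
Finish times: [21, 16, 17]
Average turnaround = 54/3 = 18.0

18.0


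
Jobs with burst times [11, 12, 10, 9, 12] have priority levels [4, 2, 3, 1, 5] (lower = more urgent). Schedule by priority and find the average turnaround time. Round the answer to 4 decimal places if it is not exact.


Sort by priority (ascending = highest first):
Order: [(1, 9), (2, 12), (3, 10), (4, 11), (5, 12)]
Completion times:
  Priority 1, burst=9, C=9
  Priority 2, burst=12, C=21
  Priority 3, burst=10, C=31
  Priority 4, burst=11, C=42
  Priority 5, burst=12, C=54
Average turnaround = 157/5 = 31.4

31.4


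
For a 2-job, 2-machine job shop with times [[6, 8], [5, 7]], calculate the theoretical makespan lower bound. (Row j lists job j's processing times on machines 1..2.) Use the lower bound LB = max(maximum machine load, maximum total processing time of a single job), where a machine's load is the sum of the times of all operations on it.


Machine loads:
  Machine 1: 6 + 5 = 11
  Machine 2: 8 + 7 = 15
Max machine load = 15
Job totals:
  Job 1: 14
  Job 2: 12
Max job total = 14
Lower bound = max(15, 14) = 15

15


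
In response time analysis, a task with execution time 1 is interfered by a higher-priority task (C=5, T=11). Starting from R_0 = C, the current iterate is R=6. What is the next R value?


R_next = C + ceil(R_prev / T_hp) * C_hp
ceil(6 / 11) = ceil(0.5455) = 1
Interference = 1 * 5 = 5
R_next = 1 + 5 = 6
R_next = R_prev, so the iteration has converged (response time = 6).

6


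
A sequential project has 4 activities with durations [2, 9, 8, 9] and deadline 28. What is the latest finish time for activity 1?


LF(activity 1) = deadline - sum of successor durations
Successors: activities 2 through 4 with durations [9, 8, 9]
Sum of successor durations = 26
LF = 28 - 26 = 2

2


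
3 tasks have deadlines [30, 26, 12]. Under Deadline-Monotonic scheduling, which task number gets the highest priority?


Sort tasks by relative deadline (ascending):
  Task 3: deadline = 12
  Task 2: deadline = 26
  Task 1: deadline = 30
Priority order (highest first): [3, 2, 1]
Highest priority task = 3

3


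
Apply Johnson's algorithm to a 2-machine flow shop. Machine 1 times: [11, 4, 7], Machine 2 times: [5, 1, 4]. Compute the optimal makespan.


Apply Johnson's rule:
  Group 1 (a <= b): []
  Group 2 (a > b): [(1, 11, 5), (3, 7, 4), (2, 4, 1)]
Optimal job order: [1, 3, 2]
Schedule:
  Job 1: M1 done at 11, M2 done at 16
  Job 3: M1 done at 18, M2 done at 22
  Job 2: M1 done at 22, M2 done at 23
Makespan = 23

23


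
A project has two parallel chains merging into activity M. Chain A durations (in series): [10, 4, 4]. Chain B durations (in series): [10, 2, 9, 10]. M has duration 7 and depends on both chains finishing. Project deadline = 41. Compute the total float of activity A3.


Forward pass: ES(A3) = sum of predecessors on chain A = 14
EF = ES + duration = 14 + 4 = 18
Backward pass: LF(M) = deadline = 41; LS(M) = 41 - 7 = 34
LF(A3) = LS(M) - sum(successors on chain A) = 34 - 0 = 34
LS = LF - duration = 34 - 4 = 30
Total float = LS - ES = 30 - 14 = 16

16


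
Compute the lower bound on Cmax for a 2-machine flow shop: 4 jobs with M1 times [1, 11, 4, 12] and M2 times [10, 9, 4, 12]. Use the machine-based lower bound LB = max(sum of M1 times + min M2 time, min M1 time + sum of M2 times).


LB1 = sum(M1 times) + min(M2 times) = 28 + 4 = 32
LB2 = min(M1 times) + sum(M2 times) = 1 + 35 = 36
Lower bound = max(LB1, LB2) = max(32, 36) = 36

36


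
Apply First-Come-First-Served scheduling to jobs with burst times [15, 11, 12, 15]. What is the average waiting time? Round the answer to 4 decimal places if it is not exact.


FCFS order (as given): [15, 11, 12, 15]
Waiting times:
  Job 1: wait = 0
  Job 2: wait = 15
  Job 3: wait = 26
  Job 4: wait = 38
Sum of waiting times = 79
Average waiting time = 79/4 = 19.75

19.75


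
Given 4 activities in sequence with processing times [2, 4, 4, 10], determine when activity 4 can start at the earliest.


Activity 4 starts after activities 1 through 3 complete.
Predecessor durations: [2, 4, 4]
ES = 2 + 4 + 4 = 10

10


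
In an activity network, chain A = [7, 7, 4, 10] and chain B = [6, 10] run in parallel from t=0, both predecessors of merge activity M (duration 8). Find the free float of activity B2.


ES(B2) = sum of predecessors on chain B = 6
EF(B2) = ES + duration = 6 + 10 = 16
Successor of B2 is M. ES(M) = max(sum(A), sum(B)) = max(28, 16) = 28
Free float = ES(successor) - EF(current) = 28 - 16 = 12

12


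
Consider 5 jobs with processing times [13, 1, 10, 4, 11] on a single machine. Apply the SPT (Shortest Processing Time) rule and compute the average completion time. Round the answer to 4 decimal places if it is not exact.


Sort jobs by processing time (SPT order): [1, 4, 10, 11, 13]
Compute completion times sequentially:
  Job 1: processing = 1, completes at 1
  Job 2: processing = 4, completes at 5
  Job 3: processing = 10, completes at 15
  Job 4: processing = 11, completes at 26
  Job 5: processing = 13, completes at 39
Sum of completion times = 86
Average completion time = 86/5 = 17.2

17.2


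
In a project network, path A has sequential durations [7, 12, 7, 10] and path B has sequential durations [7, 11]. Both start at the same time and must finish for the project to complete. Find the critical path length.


Path A total = 7 + 12 + 7 + 10 = 36
Path B total = 7 + 11 = 18
Critical path = longest path = max(36, 18) = 36

36


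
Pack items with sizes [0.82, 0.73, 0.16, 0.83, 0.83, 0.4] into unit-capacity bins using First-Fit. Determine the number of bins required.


Place items sequentially using First-Fit:
  Item 0.82 -> new Bin 1
  Item 0.73 -> new Bin 2
  Item 0.16 -> Bin 1 (now 0.98)
  Item 0.83 -> new Bin 3
  Item 0.83 -> new Bin 4
  Item 0.4 -> new Bin 5
Total bins used = 5

5


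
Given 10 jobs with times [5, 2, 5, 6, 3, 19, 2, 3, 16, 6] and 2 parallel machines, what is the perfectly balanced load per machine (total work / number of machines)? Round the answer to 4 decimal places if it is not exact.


Total processing time = 5 + 2 + 5 + 6 + 3 + 19 + 2 + 3 + 16 + 6 = 67
Number of machines = 2
Ideal balanced load = 67 / 2 = 33.5

33.5


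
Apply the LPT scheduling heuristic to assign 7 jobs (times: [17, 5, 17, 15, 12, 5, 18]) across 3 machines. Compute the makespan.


Sort jobs in decreasing order (LPT): [18, 17, 17, 15, 12, 5, 5]
Assign each job to the least loaded machine:
  Machine 1: jobs [18, 5, 5], load = 28
  Machine 2: jobs [17, 15], load = 32
  Machine 3: jobs [17, 12], load = 29
Makespan = max load = 32

32


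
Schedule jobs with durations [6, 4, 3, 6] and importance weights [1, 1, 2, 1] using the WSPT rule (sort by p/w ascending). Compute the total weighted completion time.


Compute p/w ratios and sort ascending (WSPT): [(3, 2), (4, 1), (6, 1), (6, 1)]
Compute weighted completion times:
  Job (p=3,w=2): C=3, w*C=2*3=6
  Job (p=4,w=1): C=7, w*C=1*7=7
  Job (p=6,w=1): C=13, w*C=1*13=13
  Job (p=6,w=1): C=19, w*C=1*19=19
Total weighted completion time = 45

45


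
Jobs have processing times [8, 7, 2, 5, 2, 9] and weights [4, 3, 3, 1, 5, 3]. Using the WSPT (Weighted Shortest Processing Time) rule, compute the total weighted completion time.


Compute p/w ratios and sort ascending (WSPT): [(2, 5), (2, 3), (8, 4), (7, 3), (9, 3), (5, 1)]
Compute weighted completion times:
  Job (p=2,w=5): C=2, w*C=5*2=10
  Job (p=2,w=3): C=4, w*C=3*4=12
  Job (p=8,w=4): C=12, w*C=4*12=48
  Job (p=7,w=3): C=19, w*C=3*19=57
  Job (p=9,w=3): C=28, w*C=3*28=84
  Job (p=5,w=1): C=33, w*C=1*33=33
Total weighted completion time = 244

244


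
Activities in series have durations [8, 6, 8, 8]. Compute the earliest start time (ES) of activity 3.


Activity 3 starts after activities 1 through 2 complete.
Predecessor durations: [8, 6]
ES = 8 + 6 = 14

14


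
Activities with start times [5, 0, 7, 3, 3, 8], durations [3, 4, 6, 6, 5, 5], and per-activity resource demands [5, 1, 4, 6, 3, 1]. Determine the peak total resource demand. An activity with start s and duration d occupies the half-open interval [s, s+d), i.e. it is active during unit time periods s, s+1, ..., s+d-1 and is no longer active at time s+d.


Each activity i is active on [start_i, start_i + duration_i).
Compute total resource usage per time slot:
  t=0: active resources = [1], total = 1
  t=1: active resources = [1], total = 1
  t=2: active resources = [1], total = 1
  t=3: active resources = [1, 6, 3], total = 10
  t=4: active resources = [6, 3], total = 9
  t=5: active resources = [5, 6, 3], total = 14
  t=6: active resources = [5, 6, 3], total = 14
  t=7: active resources = [5, 4, 6, 3], total = 18
  t=8: active resources = [4, 6, 1], total = 11
  t=9: active resources = [4, 1], total = 5
  t=10: active resources = [4, 1], total = 5
  t=11: active resources = [4, 1], total = 5
  t=12: active resources = [4, 1], total = 5
Peak resource demand = 18

18


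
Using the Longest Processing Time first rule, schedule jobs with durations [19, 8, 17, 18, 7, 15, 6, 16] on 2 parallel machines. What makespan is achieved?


Sort jobs in decreasing order (LPT): [19, 18, 17, 16, 15, 8, 7, 6]
Assign each job to the least loaded machine:
  Machine 1: jobs [19, 16, 15, 6], load = 56
  Machine 2: jobs [18, 17, 8, 7], load = 50
Makespan = max load = 56

56


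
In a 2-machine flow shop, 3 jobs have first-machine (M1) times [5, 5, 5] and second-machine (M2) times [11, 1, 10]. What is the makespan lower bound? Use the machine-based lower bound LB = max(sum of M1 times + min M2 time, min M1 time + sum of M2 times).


LB1 = sum(M1 times) + min(M2 times) = 15 + 1 = 16
LB2 = min(M1 times) + sum(M2 times) = 5 + 22 = 27
Lower bound = max(LB1, LB2) = max(16, 27) = 27

27


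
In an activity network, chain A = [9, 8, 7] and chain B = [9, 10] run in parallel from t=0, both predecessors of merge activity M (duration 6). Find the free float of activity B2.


ES(B2) = sum of predecessors on chain B = 9
EF(B2) = ES + duration = 9 + 10 = 19
Successor of B2 is M. ES(M) = max(sum(A), sum(B)) = max(24, 19) = 24
Free float = ES(successor) - EF(current) = 24 - 19 = 5

5


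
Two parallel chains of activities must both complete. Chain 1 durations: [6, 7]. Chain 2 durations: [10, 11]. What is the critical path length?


Path A total = 6 + 7 = 13
Path B total = 10 + 11 = 21
Critical path = longest path = max(13, 21) = 21

21


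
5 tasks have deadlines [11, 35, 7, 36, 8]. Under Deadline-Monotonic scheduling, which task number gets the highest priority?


Sort tasks by relative deadline (ascending):
  Task 3: deadline = 7
  Task 5: deadline = 8
  Task 1: deadline = 11
  Task 2: deadline = 35
  Task 4: deadline = 36
Priority order (highest first): [3, 5, 1, 2, 4]
Highest priority task = 3

3


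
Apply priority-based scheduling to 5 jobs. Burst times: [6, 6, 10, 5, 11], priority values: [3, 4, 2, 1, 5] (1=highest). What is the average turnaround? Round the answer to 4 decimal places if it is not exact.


Sort by priority (ascending = highest first):
Order: [(1, 5), (2, 10), (3, 6), (4, 6), (5, 11)]
Completion times:
  Priority 1, burst=5, C=5
  Priority 2, burst=10, C=15
  Priority 3, burst=6, C=21
  Priority 4, burst=6, C=27
  Priority 5, burst=11, C=38
Average turnaround = 106/5 = 21.2

21.2


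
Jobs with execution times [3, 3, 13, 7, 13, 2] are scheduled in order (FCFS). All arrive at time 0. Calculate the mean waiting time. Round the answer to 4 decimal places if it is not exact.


FCFS order (as given): [3, 3, 13, 7, 13, 2]
Waiting times:
  Job 1: wait = 0
  Job 2: wait = 3
  Job 3: wait = 6
  Job 4: wait = 19
  Job 5: wait = 26
  Job 6: wait = 39
Sum of waiting times = 93
Average waiting time = 93/6 = 15.5

15.5


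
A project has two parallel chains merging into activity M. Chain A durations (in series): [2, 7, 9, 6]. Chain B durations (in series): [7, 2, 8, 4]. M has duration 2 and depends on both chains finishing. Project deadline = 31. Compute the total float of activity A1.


Forward pass: ES(A1) = sum of predecessors on chain A = 0
EF = ES + duration = 0 + 2 = 2
Backward pass: LF(M) = deadline = 31; LS(M) = 31 - 2 = 29
LF(A1) = LS(M) - sum(successors on chain A) = 29 - 22 = 7
LS = LF - duration = 7 - 2 = 5
Total float = LS - ES = 5 - 0 = 5

5


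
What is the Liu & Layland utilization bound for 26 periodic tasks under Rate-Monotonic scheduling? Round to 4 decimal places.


Compute 2^(1/26) = 1.0270180507
Subtract 1: 1.0270180507 - 1 = 0.0270180507
Multiply by n: 26 * 0.0270180507 = 0.7024693182
Round to 4 dp: 0.7025

0.7025


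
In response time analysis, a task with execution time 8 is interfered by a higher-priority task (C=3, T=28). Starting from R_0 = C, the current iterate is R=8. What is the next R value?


R_next = C + ceil(R_prev / T_hp) * C_hp
ceil(8 / 28) = ceil(0.2857) = 1
Interference = 1 * 3 = 3
R_next = 8 + 3 = 11

11


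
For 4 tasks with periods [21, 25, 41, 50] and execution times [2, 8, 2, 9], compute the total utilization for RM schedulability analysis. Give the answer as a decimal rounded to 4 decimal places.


Compute individual utilizations (exact fractions):
  Task 1: C/T = 2/21 (approx. 0.0952)
  Task 2: C/T = 8/25 (approx. 0.32)
  Task 3: C/T = 2/41 (approx. 0.0488)
  Task 4: C/T = 9/50 (approx. 0.18)
Total utilization U = 2/21 + 8/25 + 2/41 + 9/50 = 1109/1722
Rounded to 4 decimal places: U = 0.6440
RM (Liu & Layland) bound for 4 tasks = 0.756828; compare with U = 1109/1722 (approx. 0.644019)
U <= bound, so schedulable by RM sufficient condition.

0.6440


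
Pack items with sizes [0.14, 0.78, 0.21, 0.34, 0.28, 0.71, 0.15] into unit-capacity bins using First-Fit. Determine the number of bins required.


Place items sequentially using First-Fit:
  Item 0.14 -> new Bin 1
  Item 0.78 -> Bin 1 (now 0.92)
  Item 0.21 -> new Bin 2
  Item 0.34 -> Bin 2 (now 0.55)
  Item 0.28 -> Bin 2 (now 0.83)
  Item 0.71 -> new Bin 3
  Item 0.15 -> Bin 2 (now 0.98)
Total bins used = 3

3


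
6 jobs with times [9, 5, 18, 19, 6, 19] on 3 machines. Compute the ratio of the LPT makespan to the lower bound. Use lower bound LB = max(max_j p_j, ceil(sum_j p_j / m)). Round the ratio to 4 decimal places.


LPT order: [19, 19, 18, 9, 6, 5]
Machine loads after assignment: [25, 24, 27]
LPT makespan = 27
Lower bound = max(max_job, ceil(total/3)) = max(19, 26) = 26
Ratio = 27 / 26 = 1.0385

1.0385


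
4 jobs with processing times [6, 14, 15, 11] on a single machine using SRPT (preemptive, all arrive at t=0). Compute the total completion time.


Since all jobs arrive at t=0, SRPT equals SPT ordering.
SPT order: [6, 11, 14, 15]
Completion times:
  Job 1: p=6, C=6
  Job 2: p=11, C=17
  Job 3: p=14, C=31
  Job 4: p=15, C=46
Total completion time = 6 + 17 + 31 + 46 = 100

100


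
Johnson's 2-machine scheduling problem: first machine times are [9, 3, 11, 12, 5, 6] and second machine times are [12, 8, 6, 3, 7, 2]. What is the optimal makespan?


Apply Johnson's rule:
  Group 1 (a <= b): [(2, 3, 8), (5, 5, 7), (1, 9, 12)]
  Group 2 (a > b): [(3, 11, 6), (4, 12, 3), (6, 6, 2)]
Optimal job order: [2, 5, 1, 3, 4, 6]
Schedule:
  Job 2: M1 done at 3, M2 done at 11
  Job 5: M1 done at 8, M2 done at 18
  Job 1: M1 done at 17, M2 done at 30
  Job 3: M1 done at 28, M2 done at 36
  Job 4: M1 done at 40, M2 done at 43
  Job 6: M1 done at 46, M2 done at 48
Makespan = 48

48


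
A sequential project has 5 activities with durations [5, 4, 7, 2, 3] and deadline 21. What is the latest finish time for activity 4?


LF(activity 4) = deadline - sum of successor durations
Successors: activities 5 through 5 with durations [3]
Sum of successor durations = 3
LF = 21 - 3 = 18

18


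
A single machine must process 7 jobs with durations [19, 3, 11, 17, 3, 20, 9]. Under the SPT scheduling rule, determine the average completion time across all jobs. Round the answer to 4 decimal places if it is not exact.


Sort jobs by processing time (SPT order): [3, 3, 9, 11, 17, 19, 20]
Compute completion times sequentially:
  Job 1: processing = 3, completes at 3
  Job 2: processing = 3, completes at 6
  Job 3: processing = 9, completes at 15
  Job 4: processing = 11, completes at 26
  Job 5: processing = 17, completes at 43
  Job 6: processing = 19, completes at 62
  Job 7: processing = 20, completes at 82
Sum of completion times = 237
Average completion time = 237/7 = 33.8571

33.8571


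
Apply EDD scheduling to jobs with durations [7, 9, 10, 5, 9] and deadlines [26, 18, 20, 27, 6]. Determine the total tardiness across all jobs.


Sort by due date (EDD order): [(9, 6), (9, 18), (10, 20), (7, 26), (5, 27)]
Compute completion times and tardiness:
  Job 1: p=9, d=6, C=9, tardiness=max(0,9-6)=3
  Job 2: p=9, d=18, C=18, tardiness=max(0,18-18)=0
  Job 3: p=10, d=20, C=28, tardiness=max(0,28-20)=8
  Job 4: p=7, d=26, C=35, tardiness=max(0,35-26)=9
  Job 5: p=5, d=27, C=40, tardiness=max(0,40-27)=13
Total tardiness = 33

33


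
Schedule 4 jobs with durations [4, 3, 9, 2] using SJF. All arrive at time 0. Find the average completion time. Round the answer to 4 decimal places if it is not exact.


SJF order (ascending): [2, 3, 4, 9]
Completion times:
  Job 1: burst=2, C=2
  Job 2: burst=3, C=5
  Job 3: burst=4, C=9
  Job 4: burst=9, C=18
Average completion = 34/4 = 8.5

8.5


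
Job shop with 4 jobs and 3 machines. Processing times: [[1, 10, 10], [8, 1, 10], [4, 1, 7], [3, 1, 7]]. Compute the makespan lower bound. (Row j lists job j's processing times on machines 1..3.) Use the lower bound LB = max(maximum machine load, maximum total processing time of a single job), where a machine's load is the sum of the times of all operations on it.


Machine loads:
  Machine 1: 1 + 8 + 4 + 3 = 16
  Machine 2: 10 + 1 + 1 + 1 = 13
  Machine 3: 10 + 10 + 7 + 7 = 34
Max machine load = 34
Job totals:
  Job 1: 21
  Job 2: 19
  Job 3: 12
  Job 4: 11
Max job total = 21
Lower bound = max(34, 21) = 34

34


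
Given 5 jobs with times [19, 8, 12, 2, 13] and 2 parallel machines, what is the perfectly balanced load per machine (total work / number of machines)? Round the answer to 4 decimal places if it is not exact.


Total processing time = 19 + 8 + 12 + 2 + 13 = 54
Number of machines = 2
Ideal balanced load = 54 / 2 = 27.0

27.0


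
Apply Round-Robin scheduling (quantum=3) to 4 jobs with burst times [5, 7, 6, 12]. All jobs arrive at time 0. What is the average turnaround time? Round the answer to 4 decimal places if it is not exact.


Time quantum = 3
Execution trace:
  J1 runs 3 units, time = 3
  J2 runs 3 units, time = 6
  J3 runs 3 units, time = 9
  J4 runs 3 units, time = 12
  J1 runs 2 units, time = 14
  J2 runs 3 units, time = 17
  J3 runs 3 units, time = 20
  J4 runs 3 units, time = 23
  J2 runs 1 units, time = 24
  J4 runs 3 units, time = 27
  J4 runs 3 units, time = 30
Finish times: [14, 24, 20, 30]
Average turnaround = 88/4 = 22.0

22.0


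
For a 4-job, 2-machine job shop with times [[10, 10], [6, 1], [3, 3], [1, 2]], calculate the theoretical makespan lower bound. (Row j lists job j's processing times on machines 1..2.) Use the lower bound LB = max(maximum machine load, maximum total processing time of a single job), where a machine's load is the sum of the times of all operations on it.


Machine loads:
  Machine 1: 10 + 6 + 3 + 1 = 20
  Machine 2: 10 + 1 + 3 + 2 = 16
Max machine load = 20
Job totals:
  Job 1: 20
  Job 2: 7
  Job 3: 6
  Job 4: 3
Max job total = 20
Lower bound = max(20, 20) = 20

20


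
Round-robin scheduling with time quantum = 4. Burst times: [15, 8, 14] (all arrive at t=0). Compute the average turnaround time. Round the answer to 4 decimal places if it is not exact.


Time quantum = 4
Execution trace:
  J1 runs 4 units, time = 4
  J2 runs 4 units, time = 8
  J3 runs 4 units, time = 12
  J1 runs 4 units, time = 16
  J2 runs 4 units, time = 20
  J3 runs 4 units, time = 24
  J1 runs 4 units, time = 28
  J3 runs 4 units, time = 32
  J1 runs 3 units, time = 35
  J3 runs 2 units, time = 37
Finish times: [35, 20, 37]
Average turnaround = 92/3 = 30.6667

30.6667


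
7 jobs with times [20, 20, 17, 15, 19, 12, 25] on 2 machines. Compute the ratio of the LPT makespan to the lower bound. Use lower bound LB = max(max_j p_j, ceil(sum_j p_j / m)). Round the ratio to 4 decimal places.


LPT order: [25, 20, 20, 19, 17, 15, 12]
Machine loads after assignment: [59, 69]
LPT makespan = 69
Lower bound = max(max_job, ceil(total/2)) = max(25, 64) = 64
Ratio = 69 / 64 = 1.0781

1.0781


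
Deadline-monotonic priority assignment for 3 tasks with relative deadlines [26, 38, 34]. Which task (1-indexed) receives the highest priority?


Sort tasks by relative deadline (ascending):
  Task 1: deadline = 26
  Task 3: deadline = 34
  Task 2: deadline = 38
Priority order (highest first): [1, 3, 2]
Highest priority task = 1

1


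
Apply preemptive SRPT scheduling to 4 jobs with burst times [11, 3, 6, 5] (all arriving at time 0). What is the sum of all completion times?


Since all jobs arrive at t=0, SRPT equals SPT ordering.
SPT order: [3, 5, 6, 11]
Completion times:
  Job 1: p=3, C=3
  Job 2: p=5, C=8
  Job 3: p=6, C=14
  Job 4: p=11, C=25
Total completion time = 3 + 8 + 14 + 25 = 50

50


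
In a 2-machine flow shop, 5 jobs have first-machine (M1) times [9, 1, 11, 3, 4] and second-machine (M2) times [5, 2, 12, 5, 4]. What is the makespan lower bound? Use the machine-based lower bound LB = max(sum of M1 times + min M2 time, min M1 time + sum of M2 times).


LB1 = sum(M1 times) + min(M2 times) = 28 + 2 = 30
LB2 = min(M1 times) + sum(M2 times) = 1 + 28 = 29
Lower bound = max(LB1, LB2) = max(30, 29) = 30

30


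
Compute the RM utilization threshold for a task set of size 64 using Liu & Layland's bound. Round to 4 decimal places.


Compute 2^(1/64) = 1.0108892861
Subtract 1: 1.0108892861 - 1 = 0.0108892861
Multiply by n: 64 * 0.0108892861 = 0.6969143104
Round to 4 dp: 0.6969

0.6969


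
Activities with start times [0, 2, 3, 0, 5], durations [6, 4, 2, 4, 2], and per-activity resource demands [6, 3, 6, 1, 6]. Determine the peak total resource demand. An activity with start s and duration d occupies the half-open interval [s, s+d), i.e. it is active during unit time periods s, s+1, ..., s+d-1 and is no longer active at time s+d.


Each activity i is active on [start_i, start_i + duration_i).
Compute total resource usage per time slot:
  t=0: active resources = [6, 1], total = 7
  t=1: active resources = [6, 1], total = 7
  t=2: active resources = [6, 3, 1], total = 10
  t=3: active resources = [6, 3, 6, 1], total = 16
  t=4: active resources = [6, 3, 6], total = 15
  t=5: active resources = [6, 3, 6], total = 15
  t=6: active resources = [6], total = 6
Peak resource demand = 16

16


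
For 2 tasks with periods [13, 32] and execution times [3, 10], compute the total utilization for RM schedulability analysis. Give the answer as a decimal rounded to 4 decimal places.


Compute individual utilizations (exact fractions):
  Task 1: C/T = 3/13 (approx. 0.2308)
  Task 2: C/T = 10/32 = 5/16 (approx. 0.3125)
Total utilization U = 3/13 + 5/16 = 113/208
Rounded to 4 decimal places: U = 0.5433
RM (Liu & Layland) bound for 2 tasks = 0.828427; compare with U = 113/208 (approx. 0.543269)
U <= bound, so schedulable by RM sufficient condition.

0.5433


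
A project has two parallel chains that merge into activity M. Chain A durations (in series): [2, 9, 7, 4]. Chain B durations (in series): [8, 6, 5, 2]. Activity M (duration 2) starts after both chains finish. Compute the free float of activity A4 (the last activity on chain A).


ES(A4) = sum of predecessors on chain A = 18
EF(A4) = ES + duration = 18 + 4 = 22
Successor of A4 is M. ES(M) = max(sum(A), sum(B)) = max(22, 21) = 22
Free float = ES(successor) - EF(current) = 22 - 22 = 0

0


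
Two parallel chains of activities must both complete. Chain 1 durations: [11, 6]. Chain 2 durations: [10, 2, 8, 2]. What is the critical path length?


Path A total = 11 + 6 = 17
Path B total = 10 + 2 + 8 + 2 = 22
Critical path = longest path = max(17, 22) = 22

22


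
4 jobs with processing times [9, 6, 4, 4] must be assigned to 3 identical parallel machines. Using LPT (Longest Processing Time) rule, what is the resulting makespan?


Sort jobs in decreasing order (LPT): [9, 6, 4, 4]
Assign each job to the least loaded machine:
  Machine 1: jobs [9], load = 9
  Machine 2: jobs [6], load = 6
  Machine 3: jobs [4, 4], load = 8
Makespan = max load = 9

9


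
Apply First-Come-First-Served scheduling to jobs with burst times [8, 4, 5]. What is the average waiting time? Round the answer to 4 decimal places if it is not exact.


FCFS order (as given): [8, 4, 5]
Waiting times:
  Job 1: wait = 0
  Job 2: wait = 8
  Job 3: wait = 12
Sum of waiting times = 20
Average waiting time = 20/3 = 6.6667

6.6667


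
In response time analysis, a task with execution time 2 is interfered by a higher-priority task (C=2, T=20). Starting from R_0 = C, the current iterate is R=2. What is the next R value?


R_next = C + ceil(R_prev / T_hp) * C_hp
ceil(2 / 20) = ceil(0.1) = 1
Interference = 1 * 2 = 2
R_next = 2 + 2 = 4

4


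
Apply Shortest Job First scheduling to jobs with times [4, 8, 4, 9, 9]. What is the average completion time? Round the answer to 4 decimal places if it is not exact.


SJF order (ascending): [4, 4, 8, 9, 9]
Completion times:
  Job 1: burst=4, C=4
  Job 2: burst=4, C=8
  Job 3: burst=8, C=16
  Job 4: burst=9, C=25
  Job 5: burst=9, C=34
Average completion = 87/5 = 17.4

17.4


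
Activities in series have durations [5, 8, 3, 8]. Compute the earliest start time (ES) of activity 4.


Activity 4 starts after activities 1 through 3 complete.
Predecessor durations: [5, 8, 3]
ES = 5 + 8 + 3 = 16

16


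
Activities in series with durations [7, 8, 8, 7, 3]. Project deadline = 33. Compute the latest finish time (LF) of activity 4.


LF(activity 4) = deadline - sum of successor durations
Successors: activities 5 through 5 with durations [3]
Sum of successor durations = 3
LF = 33 - 3 = 30

30


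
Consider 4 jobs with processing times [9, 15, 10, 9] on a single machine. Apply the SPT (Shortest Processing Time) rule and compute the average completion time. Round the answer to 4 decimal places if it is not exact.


Sort jobs by processing time (SPT order): [9, 9, 10, 15]
Compute completion times sequentially:
  Job 1: processing = 9, completes at 9
  Job 2: processing = 9, completes at 18
  Job 3: processing = 10, completes at 28
  Job 4: processing = 15, completes at 43
Sum of completion times = 98
Average completion time = 98/4 = 24.5

24.5


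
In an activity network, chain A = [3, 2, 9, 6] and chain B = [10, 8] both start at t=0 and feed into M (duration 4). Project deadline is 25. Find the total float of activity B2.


Forward pass: ES(B2) = sum of predecessors on chain B = 10
EF = ES + duration = 10 + 8 = 18
Backward pass: LF(M) = deadline = 25; LS(M) = 25 - 4 = 21
LF(B2) = LS(M) - sum(successors on chain B) = 21 - 0 = 21
LS = LF - duration = 21 - 8 = 13
Total float = LS - ES = 13 - 10 = 3

3


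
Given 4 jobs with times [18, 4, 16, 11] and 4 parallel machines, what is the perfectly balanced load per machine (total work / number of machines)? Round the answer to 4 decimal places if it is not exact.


Total processing time = 18 + 4 + 16 + 11 = 49
Number of machines = 4
Ideal balanced load = 49 / 4 = 12.25

12.25


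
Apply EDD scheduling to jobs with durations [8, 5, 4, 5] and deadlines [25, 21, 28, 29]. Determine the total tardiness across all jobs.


Sort by due date (EDD order): [(5, 21), (8, 25), (4, 28), (5, 29)]
Compute completion times and tardiness:
  Job 1: p=5, d=21, C=5, tardiness=max(0,5-21)=0
  Job 2: p=8, d=25, C=13, tardiness=max(0,13-25)=0
  Job 3: p=4, d=28, C=17, tardiness=max(0,17-28)=0
  Job 4: p=5, d=29, C=22, tardiness=max(0,22-29)=0
Total tardiness = 0

0


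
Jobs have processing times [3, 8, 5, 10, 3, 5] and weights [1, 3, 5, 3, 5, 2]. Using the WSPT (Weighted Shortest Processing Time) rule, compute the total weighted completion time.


Compute p/w ratios and sort ascending (WSPT): [(3, 5), (5, 5), (5, 2), (8, 3), (3, 1), (10, 3)]
Compute weighted completion times:
  Job (p=3,w=5): C=3, w*C=5*3=15
  Job (p=5,w=5): C=8, w*C=5*8=40
  Job (p=5,w=2): C=13, w*C=2*13=26
  Job (p=8,w=3): C=21, w*C=3*21=63
  Job (p=3,w=1): C=24, w*C=1*24=24
  Job (p=10,w=3): C=34, w*C=3*34=102
Total weighted completion time = 270

270


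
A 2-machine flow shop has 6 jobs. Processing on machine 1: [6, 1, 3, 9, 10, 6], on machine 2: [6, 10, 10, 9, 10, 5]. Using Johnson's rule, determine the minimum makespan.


Apply Johnson's rule:
  Group 1 (a <= b): [(2, 1, 10), (3, 3, 10), (1, 6, 6), (4, 9, 9), (5, 10, 10)]
  Group 2 (a > b): [(6, 6, 5)]
Optimal job order: [2, 3, 1, 4, 5, 6]
Schedule:
  Job 2: M1 done at 1, M2 done at 11
  Job 3: M1 done at 4, M2 done at 21
  Job 1: M1 done at 10, M2 done at 27
  Job 4: M1 done at 19, M2 done at 36
  Job 5: M1 done at 29, M2 done at 46
  Job 6: M1 done at 35, M2 done at 51
Makespan = 51

51
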